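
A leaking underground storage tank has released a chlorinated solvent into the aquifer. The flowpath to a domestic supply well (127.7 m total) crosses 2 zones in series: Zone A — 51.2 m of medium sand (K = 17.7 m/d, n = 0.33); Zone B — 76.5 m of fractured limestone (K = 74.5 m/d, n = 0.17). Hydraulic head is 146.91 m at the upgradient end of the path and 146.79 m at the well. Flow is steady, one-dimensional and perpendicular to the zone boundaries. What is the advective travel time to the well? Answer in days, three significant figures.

977 days

Total head drop ΔH = 146.91 − 146.79 = 0.12 m
Steady 1-D flow in series ⇒ the Darcy flux q is identical in every zone and the zone head losses add (resistances L/K in series).
Σ(L/K) = 51.2/17.7 + 76.5/74.5 = 2.893 + 1.027 = 3.920 d
q = ΔH / Σ(L/K) = 0.12 / 3.920 = 0.03062 m/d (same in every zone)
Zone A: v = q/n = 0.03062/0.33 = 0.09278 m/d → t_A = 51.2/0.09278 = 551.9 d
Zone B: v = q/n = 0.03062/0.17 = 0.1801 m/d → t_B = 76.5/0.1801 = 424.8 d
Total t = 551.9 + 424.8 = 976.6 d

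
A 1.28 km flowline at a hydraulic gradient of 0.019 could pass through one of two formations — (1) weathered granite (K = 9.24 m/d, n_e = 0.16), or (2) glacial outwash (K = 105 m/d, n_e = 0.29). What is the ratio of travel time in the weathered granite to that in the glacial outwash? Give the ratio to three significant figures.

6.27

Unit 1 (weathered granite): v = 9.24×0.019/0.16 = 1.097 m/d, t = 1280/1.097 = 1167 d
Unit 2 (glacial outwash): v = 105×0.019/0.29 = 6.879 m/d, t = 1280/6.879 = 186.1 d
t(weathered granite) / t(glacial outwash) = 1167/186.1 = 6.27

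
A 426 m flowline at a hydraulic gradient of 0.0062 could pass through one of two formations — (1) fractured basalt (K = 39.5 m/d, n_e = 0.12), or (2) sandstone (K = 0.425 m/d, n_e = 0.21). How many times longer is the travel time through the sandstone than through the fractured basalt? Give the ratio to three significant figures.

163

Unit 1 (fractured basalt): v = 39.5×0.0062/0.12 = 2.041 m/d, t = 426/2.041 = 208.7 d
Unit 2 (sandstone): v = 0.425×0.0062/0.21 = 0.01255 m/d, t = 426/0.01255 = 33950 d
t(sandstone) / t(fractured basalt) = 33950/208.7 = 163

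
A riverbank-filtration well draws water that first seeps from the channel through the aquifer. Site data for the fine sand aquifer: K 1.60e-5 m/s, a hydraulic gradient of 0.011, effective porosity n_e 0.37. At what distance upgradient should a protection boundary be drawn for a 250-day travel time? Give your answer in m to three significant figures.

K = 1.60e-5 m/s × 86400 s/d = 1.382 m/d
q = Ki = 1.382 × 0.011 = 0.01521 m/d
v_s = q/n_e = 0.01521/0.37 = 0.04110 m/d
L = v × T = 0.04110 × 250 = 10.27 m

10.3 m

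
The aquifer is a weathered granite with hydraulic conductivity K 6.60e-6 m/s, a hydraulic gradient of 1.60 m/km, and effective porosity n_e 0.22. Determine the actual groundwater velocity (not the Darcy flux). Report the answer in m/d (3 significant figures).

K = 6.60e-6 m/s × 86400 s/d = 0.5702 m/d
Darcy flux q = K·i = 0.5702 × 0.0016 = 9.124e-4 m/d
Average linear velocity = 9.124e-4 / 0.22 = 0.004147 m/d

0.00415 m/d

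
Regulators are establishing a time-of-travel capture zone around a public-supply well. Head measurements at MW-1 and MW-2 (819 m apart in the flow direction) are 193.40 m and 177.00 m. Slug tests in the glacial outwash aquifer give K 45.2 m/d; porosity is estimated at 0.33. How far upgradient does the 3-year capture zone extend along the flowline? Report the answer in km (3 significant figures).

Hydraulic gradient i = (193.40 − 177.00) / 819 = 16.40 / 819 = 0.02002
Specific discharge q = 45.2 × 0.02002 = 0.9051 m/d
v = Ki/n = 45.2·0.02002/0.33 = 2.743 m/d
T = 3 yr × 365 = 1095 d
L = v × T = 2.743 × 1095 = 3003 m
   = 3.00 km

3.00 km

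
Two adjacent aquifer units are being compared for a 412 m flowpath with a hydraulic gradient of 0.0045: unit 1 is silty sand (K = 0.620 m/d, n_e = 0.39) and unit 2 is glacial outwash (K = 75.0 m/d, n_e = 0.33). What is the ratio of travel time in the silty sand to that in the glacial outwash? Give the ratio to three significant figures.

Unit 1 (silty sand): v = 0.620×0.0045/0.39 = 0.007154 m/d, t = 412/0.007154 = 57590 d
Unit 2 (glacial outwash): v = 75.0×0.0045/0.33 = 1.023 m/d, t = 412/1.023 = 402.8 d
t(silty sand) / t(glacial outwash) = 57590/402.8 = 143

143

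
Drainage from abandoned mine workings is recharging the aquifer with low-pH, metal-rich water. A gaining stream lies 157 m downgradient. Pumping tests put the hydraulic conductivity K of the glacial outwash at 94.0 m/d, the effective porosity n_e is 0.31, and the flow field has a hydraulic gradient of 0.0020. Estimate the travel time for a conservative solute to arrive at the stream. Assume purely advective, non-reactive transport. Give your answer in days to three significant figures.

259 days

q = Ki = 94.0 × 0.0020 = 0.1880 m/d
Average linear velocity = 0.1880 / 0.31 = 0.6065 m/d
t = L / v = 157 / 0.6065 = 258.9 d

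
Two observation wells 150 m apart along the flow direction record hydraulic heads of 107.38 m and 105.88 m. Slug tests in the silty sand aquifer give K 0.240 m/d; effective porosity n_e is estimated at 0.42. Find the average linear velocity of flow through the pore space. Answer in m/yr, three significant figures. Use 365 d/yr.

2.09 m/yr

Hydraulic gradient i = (107.38 − 105.88) / 150 = 1.50 / 150 = 0.01000
Specific discharge q = 0.240 × 0.01000 = 0.002400 m/d
v = Ki/n = 0.240·0.01000/0.42 = 0.005714 m/d
   = 0.005714 × 365 = 2.09 m/yr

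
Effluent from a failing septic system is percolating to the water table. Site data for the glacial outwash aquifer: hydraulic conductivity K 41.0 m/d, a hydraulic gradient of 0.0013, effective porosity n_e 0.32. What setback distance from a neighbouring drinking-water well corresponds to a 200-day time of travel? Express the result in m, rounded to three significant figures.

Specific discharge q = 41.0 × 0.0013 = 0.05330 m/d
v = Ki/n = 41.0·0.0013/0.32 = 0.1666 m/d
L = v × T = 0.1666 × 200 = 33.31 m

33.3 m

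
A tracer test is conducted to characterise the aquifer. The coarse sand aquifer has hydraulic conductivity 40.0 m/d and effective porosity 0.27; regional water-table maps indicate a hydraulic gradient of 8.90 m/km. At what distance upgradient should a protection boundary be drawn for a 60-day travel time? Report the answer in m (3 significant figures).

79.1 m

q = Ki = 40.0 × 0.0089 = 0.3560 m/d
v_s = q/n_e = 0.3560/0.27 = 1.319 m/d
L = v × T = 1.319 × 60 = 79.11 m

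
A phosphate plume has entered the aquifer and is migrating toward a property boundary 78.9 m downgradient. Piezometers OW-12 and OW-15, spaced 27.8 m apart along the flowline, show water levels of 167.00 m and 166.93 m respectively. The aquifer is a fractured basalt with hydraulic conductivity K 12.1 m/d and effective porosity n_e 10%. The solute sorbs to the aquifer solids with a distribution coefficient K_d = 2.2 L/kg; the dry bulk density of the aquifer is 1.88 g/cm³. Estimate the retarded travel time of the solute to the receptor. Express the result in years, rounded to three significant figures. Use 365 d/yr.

30.1 years

Hydraulic gradient i = (167.00 − 166.93) / 27.8 = 0.07 / 27.8 = 0.002518
Specific discharge q = 12.1 × 0.002518 = 0.03047 m/d
Average linear velocity = 0.03047 / 0.10 = 0.3047 m/d
Retardation R = 1 + ρ_b·K_d/n = 1 + 1.88×2.2/0.10 = 42.36
Contaminant velocity v_c = v/R = 0.3047/42.36 = 0.007193 m/d
t = L/v_c = 78.9/0.007193 = 10970 d
   = 10970/365 = 30.1 yr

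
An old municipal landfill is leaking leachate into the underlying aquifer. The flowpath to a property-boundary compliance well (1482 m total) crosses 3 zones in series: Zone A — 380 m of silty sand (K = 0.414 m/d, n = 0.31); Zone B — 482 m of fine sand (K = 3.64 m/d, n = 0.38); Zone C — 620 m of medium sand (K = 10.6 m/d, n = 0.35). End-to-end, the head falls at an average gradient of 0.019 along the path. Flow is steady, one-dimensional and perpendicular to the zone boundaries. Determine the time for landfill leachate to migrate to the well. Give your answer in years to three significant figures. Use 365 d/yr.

For zones in series the flux q is common to all zones; the equivalent conductivity is the harmonic (thickness-weighted) mean, K_eq = L_total / Σ(L_j/K_j).
Σ(L/K) = 380/0.414 + 482/3.64 + 620/10.6 = 917.9 + 132.4 + 58.49 = 1109 d
K_eq = L_total / Σ(L/K) = 1482 / 1109 = 1.337 m/d
q = K_eq · i = 1.337 × 0.019 = 0.02540 m/d (same in every zone)
Zone A: v = q/n = 0.02540/0.31 = 0.08192 m/d → t_A = 380/0.08192 = 4639 d
Zone B: v = q/n = 0.02540/0.38 = 0.06683 m/d → t_B = 482/0.06683 = 7212 d
Zone C: v = q/n = 0.02540/0.35 = 0.07256 m/d → t_C = 620/0.07256 = 8545 d
Total t = 4639 + 7212 + 8545 = 20400 d
   = 20400 / 365 = 55.9 yr

55.9 years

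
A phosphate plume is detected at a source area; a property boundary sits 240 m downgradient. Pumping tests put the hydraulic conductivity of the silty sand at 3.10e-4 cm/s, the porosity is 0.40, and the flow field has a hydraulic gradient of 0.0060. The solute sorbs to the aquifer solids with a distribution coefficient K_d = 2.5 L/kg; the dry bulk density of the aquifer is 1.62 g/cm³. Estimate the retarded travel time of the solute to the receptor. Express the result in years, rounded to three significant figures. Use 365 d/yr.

1820 years

K = 3.10e-4 cm/s × 864 = 0.2678 m/d
Darcy flux q = K·i = 0.2678 × 0.0060 = 0.001607 m/d
Seepage velocity v = q / n = 0.001607 / 0.40 = 0.004018 m/d
Retardation R = 1 + ρ_b·K_d/n = 1 + 1.62×2.5/0.40 = 11.13
Contaminant velocity v_c = v/R = 0.004018/11.13 = 3.611e-4 m/d
t = L/v_c = 240/3.611e-4 = 664600 d
   = 664600/365 = 1820 yr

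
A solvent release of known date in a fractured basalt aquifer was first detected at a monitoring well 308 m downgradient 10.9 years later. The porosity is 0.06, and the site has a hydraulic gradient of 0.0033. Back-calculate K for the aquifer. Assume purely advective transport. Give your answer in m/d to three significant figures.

1.41 m/d

t = 10.9 years = 3979 d
v = L / t = 308 / 3979 = 0.07742 m/d
K = v · n / i = 0.07742 × 0.06 / 0.0033 = 1.41 m/d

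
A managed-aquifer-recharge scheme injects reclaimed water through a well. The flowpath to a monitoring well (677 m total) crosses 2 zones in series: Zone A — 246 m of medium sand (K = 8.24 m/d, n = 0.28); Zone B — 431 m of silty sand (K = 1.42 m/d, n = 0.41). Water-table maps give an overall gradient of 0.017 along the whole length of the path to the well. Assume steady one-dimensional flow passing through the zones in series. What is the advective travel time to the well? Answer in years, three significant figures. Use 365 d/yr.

19.5 years

For zones in series the flux q is common to all zones; the equivalent conductivity is the harmonic (thickness-weighted) mean, K_eq = L_total / Σ(L_j/K_j).
Σ(L/K) = 246/8.24 + 431/1.42 = 29.85 + 303.5 = 333.4 d
K_eq = L_total / Σ(L/K) = 677 / 333.4 = 2.031 m/d
q = K_eq · i = 2.031 × 0.017 = 0.03452 m/d (same in every zone)
Zone A: v = q/n = 0.03452/0.28 = 0.1233 m/d → t_A = 246/0.1233 = 1995 d
Zone B: v = q/n = 0.03452/0.41 = 0.08420 m/d → t_B = 431/0.08420 = 5119 d
Total t = 1995 + 5119 = 7114 d
   = 7114 / 365 = 19.5 yr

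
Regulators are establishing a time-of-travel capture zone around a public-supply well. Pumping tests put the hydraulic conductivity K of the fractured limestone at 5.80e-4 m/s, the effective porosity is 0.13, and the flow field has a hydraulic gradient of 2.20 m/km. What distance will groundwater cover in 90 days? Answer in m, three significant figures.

K = 5.80e-4 m/s × 86400 s/d = 50.11 m/d
Specific discharge q = 50.11 × 0.0022 = 0.1102 m/d
v_s = q/n_e = 0.1102/0.13 = 0.8480 m/d
L = v × T = 0.8480 × 90 = 76.32 m

76.3 m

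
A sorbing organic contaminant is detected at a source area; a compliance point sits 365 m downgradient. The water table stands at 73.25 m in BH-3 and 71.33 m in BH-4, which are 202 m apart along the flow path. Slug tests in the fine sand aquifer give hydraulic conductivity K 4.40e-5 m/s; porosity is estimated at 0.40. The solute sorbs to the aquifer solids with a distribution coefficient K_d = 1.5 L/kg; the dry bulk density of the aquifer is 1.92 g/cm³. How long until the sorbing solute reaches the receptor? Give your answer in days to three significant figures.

33100 days

Hydraulic gradient i = (73.25 − 71.33) / 202 = 1.92 / 202 = 0.009505
K = 4.40e-5 m/s × 86400 s/d = 3.802 m/d
Darcy flux q = K·i = 3.802 × 0.009505 = 0.03613 m/d
Seepage velocity v = q / n = 0.03613 / 0.40 = 0.09034 m/d
Retardation R = 1 + ρ_b·K_d/n = 1 + 1.92×1.5/0.40 = 8.200
Contaminant velocity v_c = v/R = 0.09034/8.200 = 0.01102 m/d
t = L/v_c = 365/0.01102 = 33130 d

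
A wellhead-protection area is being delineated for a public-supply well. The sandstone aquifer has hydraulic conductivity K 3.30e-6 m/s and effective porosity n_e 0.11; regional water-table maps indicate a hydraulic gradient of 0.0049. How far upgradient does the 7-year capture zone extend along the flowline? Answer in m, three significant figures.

K = 3.30e-6 m/s × 86400 s/d = 0.2851 m/d
Darcy flux q = K·i = 0.2851 × 0.0049 = 0.001397 m/d
v = Ki/n = 0.2851·0.0049/0.11 = 0.01270 m/d
T = 7 yr × 365 = 2555 d
L = v × T = 0.01270 × 2555 = 32.45 m

32.5 m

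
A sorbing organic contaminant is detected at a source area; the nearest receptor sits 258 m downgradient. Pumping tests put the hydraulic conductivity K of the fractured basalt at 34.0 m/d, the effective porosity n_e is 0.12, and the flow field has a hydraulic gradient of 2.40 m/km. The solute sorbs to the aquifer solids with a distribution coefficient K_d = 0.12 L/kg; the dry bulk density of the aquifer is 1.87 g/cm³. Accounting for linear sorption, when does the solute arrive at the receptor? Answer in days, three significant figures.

Darcy flux q = K·i = 34.0 × 0.0024 = 0.08160 m/d
v_s = q/n_e = 0.08160/0.12 = 0.6800 m/d
Retardation R = 1 + ρ_b·K_d/n = 1 + 1.87×0.12/0.12 = 2.870
Contaminant velocity v_c = v/R = 0.6800/2.870 = 0.2369 m/d
t = L/v_c = 258/0.2369 = 1089 d

1090 days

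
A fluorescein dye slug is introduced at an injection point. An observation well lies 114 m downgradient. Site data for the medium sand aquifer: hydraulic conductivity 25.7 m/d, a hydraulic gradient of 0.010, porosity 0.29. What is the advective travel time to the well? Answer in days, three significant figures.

Darcy flux q = K·i = 25.7 × 0.010 = 0.2570 m/d
Average linear velocity = 0.2570 / 0.29 = 0.8862 m/d
t = L / v = 114 / 0.8862 = 128.6 d

129 days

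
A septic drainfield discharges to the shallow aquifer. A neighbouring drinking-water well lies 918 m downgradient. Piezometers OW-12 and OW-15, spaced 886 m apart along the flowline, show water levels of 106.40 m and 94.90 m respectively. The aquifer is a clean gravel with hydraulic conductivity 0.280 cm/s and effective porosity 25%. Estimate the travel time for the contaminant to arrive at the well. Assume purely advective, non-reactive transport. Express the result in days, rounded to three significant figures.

Hydraulic gradient i = (106.40 − 94.90) / 886 = 11.50 / 886 = 0.01298
K = 0.280 cm/s × 864 = 241.9 m/d
Darcy flux q = K·i = 241.9 × 0.01298 = 3.140 m/d
v = Ki/n = 241.9·0.01298/0.25 = 12.56 m/d
t = L / v = 918 / 12.56 = 73.09 d

73.1 days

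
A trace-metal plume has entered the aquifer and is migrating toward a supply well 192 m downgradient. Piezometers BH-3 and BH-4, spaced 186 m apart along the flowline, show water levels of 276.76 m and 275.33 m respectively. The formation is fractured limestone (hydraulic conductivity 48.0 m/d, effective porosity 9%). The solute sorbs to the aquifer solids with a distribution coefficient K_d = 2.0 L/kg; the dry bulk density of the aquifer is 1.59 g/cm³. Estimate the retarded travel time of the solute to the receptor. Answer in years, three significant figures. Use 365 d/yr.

Hydraulic gradient i = (276.76 − 275.33) / 186 = 1.43 / 186 = 0.007688
Specific discharge q = 48.0 × 0.007688 = 0.3690 m/d
v_s = q/n_e = 0.3690/0.09 = 4.100 m/d
Retardation R = 1 + ρ_b·K_d/n = 1 + 1.59×2.0/0.09 = 36.33
Contaminant velocity v_c = v/R = 4.100/36.33 = 0.1129 m/d
t = L/v_c = 192/0.1129 = 1701 d
   = 1701/365 = 4.66 yr

4.66 years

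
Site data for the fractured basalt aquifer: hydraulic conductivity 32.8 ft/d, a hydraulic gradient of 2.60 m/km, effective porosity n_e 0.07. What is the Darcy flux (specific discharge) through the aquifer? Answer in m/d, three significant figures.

0.0260 m/d

K = 32.8 ft/d × 0.3048 = 9.997 m/d
Darcy flux q = K·i = 9.997 × 0.0026 = 0.02599 m/d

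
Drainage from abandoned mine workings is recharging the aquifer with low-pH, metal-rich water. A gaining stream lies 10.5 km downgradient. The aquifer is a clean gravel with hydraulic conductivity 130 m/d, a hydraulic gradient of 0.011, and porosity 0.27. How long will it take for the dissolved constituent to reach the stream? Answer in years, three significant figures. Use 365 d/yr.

q = Ki = 130 × 0.011 = 1.430 m/d
v = Ki/n = 130·0.011/0.27 = 5.296 m/d
L = 10.5 km = 10500 m
t = L / v = 10500 / 5.296 = 1983 d
   = 1983 / 365 = 5.43 yr

5.43 years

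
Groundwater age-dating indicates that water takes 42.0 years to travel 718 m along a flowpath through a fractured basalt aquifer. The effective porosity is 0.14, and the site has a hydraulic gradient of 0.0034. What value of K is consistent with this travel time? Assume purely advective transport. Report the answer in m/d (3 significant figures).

t = 42.0 years = 15330 d
v = L / t = 718 / 15330 = 0.04684 m/d
K = v · n / i = 0.04684 × 0.14 / 0.0034 = 1.93 m/d

1.93 m/d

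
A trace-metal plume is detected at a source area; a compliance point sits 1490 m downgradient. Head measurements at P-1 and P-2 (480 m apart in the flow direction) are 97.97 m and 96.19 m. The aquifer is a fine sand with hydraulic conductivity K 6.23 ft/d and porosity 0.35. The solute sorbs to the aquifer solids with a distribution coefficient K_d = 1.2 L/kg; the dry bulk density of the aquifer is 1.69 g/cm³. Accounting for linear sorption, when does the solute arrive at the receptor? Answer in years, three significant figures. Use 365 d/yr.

Hydraulic gradient i = (97.97 − 96.19) / 480 = 1.78 / 480 = 0.003708
K = 6.23 ft/d × 0.3048 = 1.899 m/d
q = Ki = 1.899 × 0.003708 = 0.007042 m/d
v = Ki/n = 1.899·0.003708/0.35 = 0.02012 m/d
Retardation R = 1 + ρ_b·K_d/n = 1 + 1.69×1.2/0.35 = 6.794
Contaminant velocity v_c = v/R = 0.02012/6.794 = 0.002961 m/d
t = L/v_c = 1490/0.002961 = 503200 d
   = 503200/365 = 1380 yr

1380 years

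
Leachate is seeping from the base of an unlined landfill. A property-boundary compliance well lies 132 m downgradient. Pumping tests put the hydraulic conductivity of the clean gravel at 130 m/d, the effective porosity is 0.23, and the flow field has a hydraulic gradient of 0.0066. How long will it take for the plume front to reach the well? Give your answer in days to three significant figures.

35.4 days

Specific discharge q = 130 × 0.0066 = 0.8580 m/d
v = Ki/n = 130·0.0066/0.23 = 3.730 m/d
t = L / v = 132 / 3.730 = 35.38 d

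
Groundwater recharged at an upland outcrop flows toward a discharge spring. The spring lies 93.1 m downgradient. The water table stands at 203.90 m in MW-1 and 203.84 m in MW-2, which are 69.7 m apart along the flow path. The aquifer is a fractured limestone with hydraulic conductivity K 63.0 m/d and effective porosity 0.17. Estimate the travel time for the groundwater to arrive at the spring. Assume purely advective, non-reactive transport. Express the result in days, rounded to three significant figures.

Hydraulic gradient i = (203.90 − 203.84) / 69.7 = 0.06 / 69.7 = 8.608e-4
Specific discharge q = 63.0 × 8.608e-4 = 0.05423 m/d
v = Ki/n = 63.0·8.608e-4/0.17 = 0.3190 m/d
t = L / v = 93.1 / 0.3190 = 291.8 d

292 days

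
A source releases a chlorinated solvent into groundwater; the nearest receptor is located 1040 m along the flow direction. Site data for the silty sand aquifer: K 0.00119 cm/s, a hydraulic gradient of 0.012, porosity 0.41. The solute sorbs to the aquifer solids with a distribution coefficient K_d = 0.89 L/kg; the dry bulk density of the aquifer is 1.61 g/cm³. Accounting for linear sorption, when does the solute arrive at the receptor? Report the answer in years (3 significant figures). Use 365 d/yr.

K = 0.00119 cm/s × 864 = 1.028 m/d
q = Ki = 1.028 × 0.012 = 0.01234 m/d
v = Ki/n = 1.028·0.012/0.41 = 0.03009 m/d
Retardation R = 1 + ρ_b·K_d/n = 1 + 1.61×0.89/0.41 = 4.495
Contaminant velocity v_c = v/R = 0.03009/4.495 = 0.006695 m/d
t = L/v_c = 1040/0.006695 = 155300 d
   = 155300/365 = 426 yr

426 years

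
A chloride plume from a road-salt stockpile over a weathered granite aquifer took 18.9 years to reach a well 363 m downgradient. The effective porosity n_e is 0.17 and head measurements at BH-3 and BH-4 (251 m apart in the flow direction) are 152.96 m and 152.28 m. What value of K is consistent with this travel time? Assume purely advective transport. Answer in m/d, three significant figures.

Hydraulic gradient i = (152.96 − 152.28) / 251 = 0.68 / 251 = 0.002709
t = 18.9 years = 6898 d
v = L / t = 363 / 6898 = 0.05262 m/d
K = v · n / i = 0.05262 × 0.17 / 0.002709 = 3.30 m/d

3.30 m/d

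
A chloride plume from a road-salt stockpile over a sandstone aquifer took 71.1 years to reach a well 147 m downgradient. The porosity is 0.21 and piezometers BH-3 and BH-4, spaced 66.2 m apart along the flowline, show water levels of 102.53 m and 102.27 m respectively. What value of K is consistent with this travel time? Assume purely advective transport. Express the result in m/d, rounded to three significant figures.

Hydraulic gradient i = (102.53 − 102.27) / 66.2 = 0.26 / 66.2 = 0.003927
t = 71.1 years = 25950 d
v = L / t = 147 / 25950 = 0.005664 m/d
K = v · n / i = 0.005664 × 0.21 / 0.003927 = 0.303 m/d

0.303 m/d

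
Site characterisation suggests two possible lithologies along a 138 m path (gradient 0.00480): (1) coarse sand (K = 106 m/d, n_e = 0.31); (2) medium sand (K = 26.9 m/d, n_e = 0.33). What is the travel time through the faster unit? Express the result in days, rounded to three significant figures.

Unit 1 (coarse sand): v = 106×0.0048/0.31 = 1.641 m/d, t = 138/1.641 = 84.08 d
Unit 2 (medium sand): v = 26.9×0.0048/0.33 = 0.3913 m/d, t = 138/0.3913 = 352.7 d
Faster unit: t = 84.1 d

84.1 days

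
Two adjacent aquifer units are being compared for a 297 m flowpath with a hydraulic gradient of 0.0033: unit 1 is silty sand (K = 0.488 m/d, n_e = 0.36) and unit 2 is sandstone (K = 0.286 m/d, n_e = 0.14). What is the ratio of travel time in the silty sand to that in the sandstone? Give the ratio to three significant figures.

1.51

Unit 1 (silty sand): v = 0.488×0.0033/0.36 = 0.004473 m/d, t = 297/0.004473 = 66390 d
Unit 2 (sandstone): v = 0.286×0.0033/0.14 = 0.006741 m/d, t = 297/0.006741 = 44060 d
t(silty sand) / t(sandstone) = 66390/44060 = 1.51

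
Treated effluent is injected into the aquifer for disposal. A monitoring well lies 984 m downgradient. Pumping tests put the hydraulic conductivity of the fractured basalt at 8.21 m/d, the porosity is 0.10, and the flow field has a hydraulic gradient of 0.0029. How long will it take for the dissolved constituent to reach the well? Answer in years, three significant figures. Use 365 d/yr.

Specific discharge q = 8.21 × 0.0029 = 0.02381 m/d
v_s = q/n_e = 0.02381/0.10 = 0.2381 m/d
t = L / v = 984 / 0.2381 = 4133 d
   = 4133 / 365 = 11.3 yr

11.3 years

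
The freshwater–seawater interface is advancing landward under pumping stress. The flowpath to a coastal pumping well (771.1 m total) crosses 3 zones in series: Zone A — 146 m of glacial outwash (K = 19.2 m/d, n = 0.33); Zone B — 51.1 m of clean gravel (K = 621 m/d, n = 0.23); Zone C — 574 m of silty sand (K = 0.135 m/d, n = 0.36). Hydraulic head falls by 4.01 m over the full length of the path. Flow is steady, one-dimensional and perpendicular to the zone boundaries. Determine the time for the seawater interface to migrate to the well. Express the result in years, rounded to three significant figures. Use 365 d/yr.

776 years

Continuity: the same q passes through each zone, so ΔH = q·Σ(L_j/K_j) — the zones act as resistances in series.
Σ(L/K) = 146/19.2 + 51.1/621 + 574/0.135 = 7.604 + 0.08229 + 4252 = 4260 d
q = ΔH / Σ(L/K) = 4.01 / 4260 = 9.414e-4 m/d (same in every zone)
Zone A: v = q/n = 9.414e-4/0.33 = 0.002853 m/d → t_A = 146/0.002853 = 51180 d
Zone B: v = q/n = 9.414e-4/0.23 = 0.004093 m/d → t_B = 51.1/0.004093 = 12480 d
Zone C: v = q/n = 9.414e-4/0.36 = 0.002615 m/d → t_C = 574/0.002615 = 219500 d
Total t = 51180 + 12480 + 219500 = 283200 d
   = 283200 / 365 = 776 yr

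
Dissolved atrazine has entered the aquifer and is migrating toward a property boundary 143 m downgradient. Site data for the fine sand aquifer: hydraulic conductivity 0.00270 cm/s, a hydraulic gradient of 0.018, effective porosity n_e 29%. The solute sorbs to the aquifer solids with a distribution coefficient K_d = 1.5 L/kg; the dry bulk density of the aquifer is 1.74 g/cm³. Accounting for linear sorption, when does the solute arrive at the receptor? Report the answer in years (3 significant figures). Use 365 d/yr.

27.1 years

K = 0.00270 cm/s × 864 = 2.333 m/d
Darcy flux q = K·i = 2.333 × 0.018 = 0.04199 m/d
Average linear velocity = 0.04199 / 0.29 = 0.1448 m/d
Retardation R = 1 + ρ_b·K_d/n = 1 + 1.74×1.5/0.29 = 10.00
Contaminant velocity v_c = v/R = 0.1448/10.00 = 0.01448 m/d
t = L/v_c = 143/0.01448 = 9876 d
   = 9876/365 = 27.1 yr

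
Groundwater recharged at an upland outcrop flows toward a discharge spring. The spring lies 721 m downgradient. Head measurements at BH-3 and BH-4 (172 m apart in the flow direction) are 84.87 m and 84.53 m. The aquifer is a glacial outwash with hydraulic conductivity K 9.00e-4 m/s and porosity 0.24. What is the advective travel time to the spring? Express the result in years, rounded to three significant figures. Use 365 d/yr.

3.08 years

Hydraulic gradient i = (84.87 − 84.53) / 172 = 0.34 / 172 = 0.001977
K = 9.00e-4 m/s × 86400 s/d = 77.76 m/d
q = Ki = 77.76 × 0.001977 = 0.1537 m/d
v = Ki/n = 77.76·0.001977/0.24 = 0.6405 m/d
t = L / v = 721 / 0.6405 = 1126 d
   = 1126 / 365 = 3.08 yr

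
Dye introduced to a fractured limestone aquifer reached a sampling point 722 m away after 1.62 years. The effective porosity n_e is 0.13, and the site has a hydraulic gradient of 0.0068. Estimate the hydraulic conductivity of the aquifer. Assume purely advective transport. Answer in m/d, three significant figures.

t = 1.62 years = 591.3 d
v = L / t = 722 / 591.3 = 1.221 m/d
K = v · n / i = 1.221 × 0.13 / 0.0068 = 23.3 m/d

23.3 m/d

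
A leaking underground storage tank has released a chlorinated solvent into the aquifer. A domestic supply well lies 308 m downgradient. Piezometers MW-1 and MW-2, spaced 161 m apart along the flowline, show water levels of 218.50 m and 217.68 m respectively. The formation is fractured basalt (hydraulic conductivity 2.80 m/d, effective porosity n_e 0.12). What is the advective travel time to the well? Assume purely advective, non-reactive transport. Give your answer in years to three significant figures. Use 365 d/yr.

Hydraulic gradient i = (218.50 − 217.68) / 161 = 0.82 / 161 = 0.005093
Darcy flux q = K·i = 2.80 × 0.005093 = 0.01426 m/d
Average linear velocity = 0.01426 / 0.12 = 0.1188 m/d
t = L / v = 308 / 0.1188 = 2592 d
   = 2592 / 365 = 7.10 yr

7.10 years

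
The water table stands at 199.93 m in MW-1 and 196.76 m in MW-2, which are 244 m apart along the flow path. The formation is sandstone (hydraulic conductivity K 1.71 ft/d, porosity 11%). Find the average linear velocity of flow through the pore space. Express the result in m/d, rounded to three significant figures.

0.0616 m/d

Hydraulic gradient i = (199.93 − 196.76) / 244 = 3.17 / 244 = 0.01299
K = 1.71 ft/d × 0.3048 = 0.5212 m/d
q = Ki = 0.5212 × 0.01299 = 0.006771 m/d
v = Ki/n = 0.5212·0.01299/0.11 = 0.06156 m/d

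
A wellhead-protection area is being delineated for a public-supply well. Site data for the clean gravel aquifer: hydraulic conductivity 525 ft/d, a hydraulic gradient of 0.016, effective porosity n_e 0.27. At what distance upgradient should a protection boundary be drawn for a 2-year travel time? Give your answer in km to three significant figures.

6.92 km

K = 525 ft/d × 0.3048 = 160.0 m/d
q = Ki = 160.0 × 0.016 = 2.560 m/d
Seepage velocity v = q / n = 2.560 / 0.27 = 9.483 m/d
T = 2 yr × 365 = 730 d
L = v × T = 9.483 × 730 = 6922 m
   = 6.92 km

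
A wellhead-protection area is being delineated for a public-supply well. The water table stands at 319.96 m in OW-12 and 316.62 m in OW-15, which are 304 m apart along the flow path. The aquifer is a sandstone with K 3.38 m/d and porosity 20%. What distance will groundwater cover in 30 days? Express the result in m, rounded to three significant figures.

5.57 m

Hydraulic gradient i = (319.96 − 316.62) / 304 = 3.34 / 304 = 0.01099
Darcy flux q = K·i = 3.38 × 0.01099 = 0.03714 m/d
Seepage velocity v = q / n = 0.03714 / 0.20 = 0.1857 m/d
L = v × T = 0.1857 × 30 = 5.570 m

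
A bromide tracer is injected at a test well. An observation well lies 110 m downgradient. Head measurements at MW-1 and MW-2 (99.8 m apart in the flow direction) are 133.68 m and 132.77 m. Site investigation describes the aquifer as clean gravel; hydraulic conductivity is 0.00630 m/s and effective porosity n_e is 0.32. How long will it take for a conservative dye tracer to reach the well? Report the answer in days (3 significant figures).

Hydraulic gradient i = (133.68 − 132.77) / 99.8 = 0.91 / 99.8 = 0.009118
K = 0.00630 m/s × 86400 s/d = 544.3 m/d
Specific discharge q = 544.3 × 0.009118 = 4.963 m/d
v = Ki/n = 544.3·0.009118/0.32 = 15.51 m/d
t = L / v = 110 / 15.51 = 7.092 d

7.09 days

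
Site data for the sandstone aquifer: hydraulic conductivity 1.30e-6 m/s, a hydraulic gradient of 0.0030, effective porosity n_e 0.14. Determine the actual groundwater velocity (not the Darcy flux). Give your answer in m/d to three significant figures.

K = 1.30e-6 m/s × 86400 s/d = 0.1123 m/d
q = Ki = 0.1123 × 0.0030 = 3.370e-4 m/d
Average linear velocity = 3.370e-4 / 0.14 = 0.002407 m/d

0.00241 m/d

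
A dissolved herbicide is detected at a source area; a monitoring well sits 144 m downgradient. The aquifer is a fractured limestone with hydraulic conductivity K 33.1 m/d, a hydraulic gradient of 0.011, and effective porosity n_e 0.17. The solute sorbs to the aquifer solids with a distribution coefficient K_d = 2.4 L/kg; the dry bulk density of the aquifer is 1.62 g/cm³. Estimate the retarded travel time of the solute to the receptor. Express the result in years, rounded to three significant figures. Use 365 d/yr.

4.40 years

Specific discharge q = 33.1 × 0.011 = 0.3641 m/d
Seepage velocity v = q / n = 0.3641 / 0.17 = 2.142 m/d
Retardation R = 1 + ρ_b·K_d/n = 1 + 1.62×2.4/0.17 = 23.87
Contaminant velocity v_c = v/R = 2.142/23.87 = 0.08972 m/d
t = L/v_c = 144/0.08972 = 1605 d
   = 1605/365 = 4.40 yr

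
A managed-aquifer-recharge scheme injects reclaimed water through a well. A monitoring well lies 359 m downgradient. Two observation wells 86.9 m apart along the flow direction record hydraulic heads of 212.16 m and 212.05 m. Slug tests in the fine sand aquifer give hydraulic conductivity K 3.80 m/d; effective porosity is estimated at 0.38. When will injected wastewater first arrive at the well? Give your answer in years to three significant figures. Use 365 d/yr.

Hydraulic gradient i = (212.16 − 212.05) / 86.9 = 0.11 / 86.9 = 0.001266
Specific discharge q = 3.80 × 0.001266 = 0.004810 m/d
Average linear velocity = 0.004810 / 0.38 = 0.01266 m/d
t = L / v = 359 / 0.01266 = 28360 d
   = 28360 / 365 = 77.7 yr

77.7 years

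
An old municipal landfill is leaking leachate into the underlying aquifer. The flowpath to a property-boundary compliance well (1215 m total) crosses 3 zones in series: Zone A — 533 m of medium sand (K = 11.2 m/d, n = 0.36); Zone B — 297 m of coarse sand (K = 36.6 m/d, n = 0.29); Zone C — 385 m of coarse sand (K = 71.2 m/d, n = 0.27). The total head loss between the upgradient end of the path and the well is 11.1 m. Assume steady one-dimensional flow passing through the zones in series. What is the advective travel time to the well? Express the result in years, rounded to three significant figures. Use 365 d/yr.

Continuity: the same q passes through each zone, so ΔH = q·Σ(L_j/K_j) — the zones act as resistances in series.
Σ(L/K) = 533/11.2 + 297/36.6 + 385/71.2 = 47.59 + 8.115 + 5.407 = 61.11 d
q = ΔH / Σ(L/K) = 11.1 / 61.11 = 0.1816 m/d (same in every zone)
Zone A: v = q/n = 0.1816/0.36 = 0.5045 m/d → t_A = 533/0.5045 = 1056 d
Zone B: v = q/n = 0.1816/0.29 = 0.6263 m/d → t_B = 297/0.6263 = 474.2 d
Zone C: v = q/n = 0.1816/0.27 = 0.6727 m/d → t_C = 385/0.6727 = 572.3 d
Total t = 1056 + 474.2 + 572.3 = 2103 d
   = 2103 / 365 = 5.76 yr

5.76 years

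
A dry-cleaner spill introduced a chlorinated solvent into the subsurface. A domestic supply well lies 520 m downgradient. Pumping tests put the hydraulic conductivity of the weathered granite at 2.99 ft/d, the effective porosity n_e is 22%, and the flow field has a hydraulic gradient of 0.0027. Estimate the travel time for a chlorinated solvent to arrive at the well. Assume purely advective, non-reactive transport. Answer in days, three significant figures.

K = 2.99 ft/d × 0.3048 = 0.9114 m/d
Specific discharge q = 0.9114 × 0.0027 = 0.002461 m/d
Average linear velocity = 0.002461 / 0.22 = 0.01118 m/d
t = L / v = 520 / 0.01118 = 46490 d

46500 days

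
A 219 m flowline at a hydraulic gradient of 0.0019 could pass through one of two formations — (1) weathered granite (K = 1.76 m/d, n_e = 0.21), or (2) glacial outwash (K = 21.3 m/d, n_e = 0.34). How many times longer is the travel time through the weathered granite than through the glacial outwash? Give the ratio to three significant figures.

7.47

Unit 1 (weathered granite): v = 1.76×0.0019/0.21 = 0.01592 m/d, t = 219/0.01592 = 13750 d
Unit 2 (glacial outwash): v = 21.3×0.0019/0.34 = 0.1190 m/d, t = 219/0.1190 = 1840 d
t(weathered granite) / t(glacial outwash) = 13750/1840 = 7.47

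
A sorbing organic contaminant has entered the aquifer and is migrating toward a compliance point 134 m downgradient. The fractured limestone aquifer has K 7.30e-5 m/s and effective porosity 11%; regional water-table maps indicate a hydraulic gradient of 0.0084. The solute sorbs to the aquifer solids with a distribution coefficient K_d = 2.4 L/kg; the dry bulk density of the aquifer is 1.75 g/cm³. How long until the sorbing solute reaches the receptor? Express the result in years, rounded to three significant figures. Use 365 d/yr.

29.9 years

K = 7.30e-5 m/s × 86400 s/d = 6.307 m/d
Specific discharge q = 6.307 × 0.0084 = 0.05298 m/d
Average linear velocity = 0.05298 / 0.11 = 0.4816 m/d
Retardation R = 1 + ρ_b·K_d/n = 1 + 1.75×2.4/0.11 = 39.18
Contaminant velocity v_c = v/R = 0.4816/39.18 = 0.01229 m/d
t = L/v_c = 134/0.01229 = 10900 d
   = 10900/365 = 29.9 yr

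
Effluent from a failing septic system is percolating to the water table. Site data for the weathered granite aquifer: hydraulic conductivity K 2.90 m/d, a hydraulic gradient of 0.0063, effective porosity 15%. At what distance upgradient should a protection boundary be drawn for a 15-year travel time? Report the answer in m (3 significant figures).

Specific discharge q = 2.90 × 0.0063 = 0.01827 m/d
Average linear velocity = 0.01827 / 0.15 = 0.1218 m/d
T = 15 yr × 365 = 5475 d
L = v × T = 0.1218 × 5475 = 666.9 m

667 m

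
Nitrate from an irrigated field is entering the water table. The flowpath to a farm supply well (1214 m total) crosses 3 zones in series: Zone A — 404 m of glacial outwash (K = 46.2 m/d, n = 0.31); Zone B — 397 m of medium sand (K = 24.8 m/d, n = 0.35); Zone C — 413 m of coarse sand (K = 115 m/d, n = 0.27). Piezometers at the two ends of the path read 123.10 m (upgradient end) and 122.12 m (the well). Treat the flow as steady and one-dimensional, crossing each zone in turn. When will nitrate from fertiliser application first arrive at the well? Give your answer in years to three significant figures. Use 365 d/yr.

Total head drop ΔH = 123.10 − 122.12 = 0.98 m
Steady 1-D flow in series ⇒ the Darcy flux q is identical in every zone and the zone head losses add (resistances L/K in series).
Σ(L/K) = 404/46.2 + 397/24.8 + 413/115 = 8.745 + 16.01 + 3.591 = 28.34 d
q = ΔH / Σ(L/K) = 0.98 / 28.34 = 0.03458 m/d (same in every zone)
Zone A: v = q/n = 0.03458/0.31 = 0.1115 m/d → t_A = 404/0.1115 = 3622 d
Zone B: v = q/n = 0.03458/0.35 = 0.09879 m/d → t_B = 397/0.09879 = 4019 d
Zone C: v = q/n = 0.03458/0.27 = 0.1281 m/d → t_C = 413/0.1281 = 3225 d
Total t = 3622 + 4019 + 3225 = 10870 d
   = 10870 / 365 = 29.8 yr

29.8 years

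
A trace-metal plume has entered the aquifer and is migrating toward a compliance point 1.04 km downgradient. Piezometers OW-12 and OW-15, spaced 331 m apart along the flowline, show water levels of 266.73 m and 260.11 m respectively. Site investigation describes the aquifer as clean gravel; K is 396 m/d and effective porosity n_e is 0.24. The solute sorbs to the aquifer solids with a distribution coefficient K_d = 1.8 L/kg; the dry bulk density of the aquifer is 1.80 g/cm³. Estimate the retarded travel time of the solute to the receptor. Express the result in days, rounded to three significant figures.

Hydraulic gradient i = (266.73 − 260.11) / 331 = 6.62 / 331 = 0.02000
Darcy flux q = K·i = 396 × 0.02000 = 7.920 m/d
Average linear velocity = 7.920 / 0.24 = 33.00 m/d
Retardation R = 1 + ρ_b·K_d/n = 1 + 1.80×1.8/0.24 = 14.50
Contaminant velocity v_c = v/R = 33.00/14.50 = 2.276 m/d
L = 1.04 km = 1040 m
t = L/v_c = 1040/2.276 = 457.0 d

457 days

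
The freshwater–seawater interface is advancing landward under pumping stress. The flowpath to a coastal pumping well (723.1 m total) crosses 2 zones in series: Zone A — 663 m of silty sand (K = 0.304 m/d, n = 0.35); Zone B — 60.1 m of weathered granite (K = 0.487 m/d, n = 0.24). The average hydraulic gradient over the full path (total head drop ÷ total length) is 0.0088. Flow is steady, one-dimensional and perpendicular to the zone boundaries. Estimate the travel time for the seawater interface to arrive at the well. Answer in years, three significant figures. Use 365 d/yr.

Continuity: the same q passes through each zone, so ΔH = q·Σ(L_j/K_j) — the zones act as resistances in series.
Σ(L/K) = 663/0.304 + 60.1/0.487 = 2181 + 123.4 = 2304 d
K_eq = L_total / Σ(L/K) = 723.1 / 2304 = 0.3138 m/d
q = K_eq · i = 0.3138 × 0.0088 = 0.002761 m/d (same in every zone)
Zone A: v = q/n = 0.002761/0.35 = 0.007890 m/d → t_A = 663/0.007890 = 84030 d
Zone B: v = q/n = 0.002761/0.24 = 0.01151 m/d → t_B = 60.1/0.01151 = 5223 d
Total t = 84030 + 5223 = 89260 d
   = 89260 / 365 = 245 yr

245 years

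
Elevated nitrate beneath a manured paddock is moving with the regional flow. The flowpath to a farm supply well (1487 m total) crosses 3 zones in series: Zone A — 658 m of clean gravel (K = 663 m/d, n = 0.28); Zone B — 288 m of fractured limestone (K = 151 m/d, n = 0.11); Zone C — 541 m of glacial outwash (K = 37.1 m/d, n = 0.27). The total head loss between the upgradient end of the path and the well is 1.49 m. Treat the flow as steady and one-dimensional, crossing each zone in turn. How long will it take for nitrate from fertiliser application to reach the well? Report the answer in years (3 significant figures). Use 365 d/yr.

Steady 1-D flow in series ⇒ the Darcy flux q is identical in every zone and the zone head losses add (resistances L/K in series).
Σ(L/K) = 658/663 + 288/151 + 541/37.1 = 0.9925 + 1.907 + 14.58 = 17.48 d
q = ΔH / Σ(L/K) = 1.49 / 17.48 = 0.08523 m/d (same in every zone)
Zone A: v = q/n = 0.08523/0.28 = 0.3044 m/d → t_A = 658/0.3044 = 2162 d
Zone B: v = q/n = 0.08523/0.11 = 0.7748 m/d → t_B = 288/0.7748 = 371.7 d
Zone C: v = q/n = 0.08523/0.27 = 0.3157 m/d → t_C = 541/0.3157 = 1714 d
Total t = 2162 + 371.7 + 1714 = 4247 d
   = 4247 / 365 = 11.6 yr

11.6 years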